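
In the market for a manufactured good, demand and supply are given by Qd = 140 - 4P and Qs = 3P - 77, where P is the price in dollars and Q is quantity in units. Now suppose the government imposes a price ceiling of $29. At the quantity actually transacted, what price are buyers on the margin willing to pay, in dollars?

Without the control the market clears where 140 - 4P = 3P - 77, i.e. P* = 31 and Q* = 16.
Because the ceiling (29) lies below the market-clearing price, it is binding.
At P = 29: Qd = 140 - 4·29 = 24 and Qs = 3·29 - 77 = 10.
Only 10 units reach the market. On the demand curve, the marginal buyer's willingness to pay at Q = 10 is (140 - 10)/4 = 32.5.

32.5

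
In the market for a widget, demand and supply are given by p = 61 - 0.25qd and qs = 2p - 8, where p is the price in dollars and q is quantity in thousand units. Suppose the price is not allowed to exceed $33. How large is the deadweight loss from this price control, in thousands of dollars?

121.5

Rearranging demand gives qd = 244 - 4p. Without the control the market clears where 244 - 4p = 2p - 8, i.e. p* = 42 and q* = 76.
The ceiling of 33 is below the equilibrium price 42, so it binds.
At p = 33: qd = 244 - 4·33 = 112 and qs = 2·33 - 8 = 58.
Quantity traded falls to 58. At q = 58 the demand price is (244 - 58)/4 = 46.5 and the supply price is (8 + 58)/2 = 33.
Deadweight loss = ½ · (46.5 - 33) · (76 - 58) = ½ · 13.5 · 18 = 121.5.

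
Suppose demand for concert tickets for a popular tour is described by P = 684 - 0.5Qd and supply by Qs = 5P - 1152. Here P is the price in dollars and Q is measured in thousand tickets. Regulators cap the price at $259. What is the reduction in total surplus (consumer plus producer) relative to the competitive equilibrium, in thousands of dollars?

Rearranging demand gives Qd = 1368 - 2P. In a free market, 1368 - 2P = 5P - 1152 gives the equilibrium P* = 360, Q* = 648.
The ceiling of 259 is below the equilibrium price 360, so it binds.
At P = 259: Qd = 1368 - 2·259 = 850 and Qs = 5·259 - 1152 = 143.
Quantity traded falls to 143. At Q = 143 the demand price is (1368 - 143)/2 = 612.5 and the supply price is (1152 + 143)/5 = 259.
Deadweight loss = ½ · (612.5 - 259) · (648 - 143) = ½ · 353.5 · 505 = 89258.75.

89258.75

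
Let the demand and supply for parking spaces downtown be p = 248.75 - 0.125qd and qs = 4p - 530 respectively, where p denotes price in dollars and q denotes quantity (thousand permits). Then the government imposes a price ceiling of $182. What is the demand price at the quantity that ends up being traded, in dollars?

224

Rearranging demand gives qd = 1990 - 8p. In a free market, 1990 - 8p = 4p - 530 gives the equilibrium p* = 210, q* = 310.
Because the ceiling (182) lies below the market-clearing price, it is binding.
At p = 182: qd = 1990 - 8·182 = 534 and qs = 4·182 - 530 = 198.
Only 198 units reach the market. On the demand curve, the marginal buyer's willingness to pay at q = 198 is (1990 - 198)/8 = 224.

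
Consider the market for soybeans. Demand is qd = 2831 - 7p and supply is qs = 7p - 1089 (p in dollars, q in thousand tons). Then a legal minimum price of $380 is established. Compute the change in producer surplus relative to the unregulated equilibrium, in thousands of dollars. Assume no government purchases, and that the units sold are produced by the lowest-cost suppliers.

-17900

In a free market, 2831 - 7p = 7p - 1089 gives the equilibrium p* = 280, q* = 871.
Because the floor (380) lies above the market-clearing price, it is binding.
At p = 380: qd = 2831 - 7·380 = 171 and qs = 7·380 - 1089 = 1571.
Producer surplus without the control is ½ · (280 - 1089/7) · 871 = 758641/14.
With the floor, 171 units are sold at 380. The supply price at q = 171 is 180, so PS = ½ · [(380 - 1089/7) + (380 - 180)] · 171 = 508041/14.
Change in producer surplus = 508041/14 - 758641/14 = -17900.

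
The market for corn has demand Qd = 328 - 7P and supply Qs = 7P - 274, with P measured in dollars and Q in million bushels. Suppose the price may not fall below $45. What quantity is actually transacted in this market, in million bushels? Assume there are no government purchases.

Setting quantity demanded equal to quantity supplied, 328 - 7P = 7P - 274, gives P* = 43 and Q* = 27.
The floor of 45 is above the equilibrium price 43, so it binds.
At P = 45: Qd = 328 - 7·45 = 13 and Qs = 7·45 - 274 = 41.
The quantity actually transacted is the short side, demand: 13.

13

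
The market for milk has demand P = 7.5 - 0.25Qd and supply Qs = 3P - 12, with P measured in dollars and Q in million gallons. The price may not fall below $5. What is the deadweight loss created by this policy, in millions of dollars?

Rearranging demand gives Qd = 30 - 4P. Setting quantity demanded equal to quantity supplied, 30 - 4P = 3P - 12, gives P* = 6 and Q* = 6.
Since 5 is below P* = 6, the floor does not bind and the free-market outcome prevails.
Since the control does not bind, no trades are prevented and deadweight loss is zero.

0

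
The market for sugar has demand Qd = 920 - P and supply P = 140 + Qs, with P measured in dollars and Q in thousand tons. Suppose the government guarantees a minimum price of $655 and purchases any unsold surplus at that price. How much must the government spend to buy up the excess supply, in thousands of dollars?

Rearranging supply gives Qs = P - 140. Equilibrium: 920 - P = P - 140, so 1060 = 2P and P* = 530, Q* = 390.
Because the floor (655) lies above the market-clearing price, it is binding.
At P = 655: Qd = 920 - 655 = 265 and Qs = 655 - 140 = 515.
Surplus = Qs - Qd = 250.
Government expenditure = surplus × support price = 250 × 655 = 163750.

163750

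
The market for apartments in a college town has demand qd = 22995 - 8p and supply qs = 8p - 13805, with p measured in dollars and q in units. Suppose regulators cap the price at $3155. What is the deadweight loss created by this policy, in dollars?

0

Equilibrium: 22995 - 8p = 8p - 13805, so 36800 = 16p and p* = 2300, q* = 4595.
The ceiling of 3155 is above the equilibrium price 2300, so it is not binding; the market clears at p* = 2300, q* = 4595.
Since the control does not bind, no trades are prevented and deadweight loss is zero.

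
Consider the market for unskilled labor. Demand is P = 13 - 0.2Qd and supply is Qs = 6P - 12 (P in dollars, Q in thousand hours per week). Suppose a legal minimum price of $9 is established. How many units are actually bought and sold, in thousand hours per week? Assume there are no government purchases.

Rearranging demand gives Qd = 65 - 5P. Equilibrium: 65 - 5P = 6P - 12, so 77 = 11P and P* = 7, Q* = 30.
Since 9 > 7, the floor is binding.
At P = 9: Qd = 65 - 5·9 = 20 and Qs = 6·9 - 12 = 42.
The quantity actually transacted is the short side, demand: 20.

20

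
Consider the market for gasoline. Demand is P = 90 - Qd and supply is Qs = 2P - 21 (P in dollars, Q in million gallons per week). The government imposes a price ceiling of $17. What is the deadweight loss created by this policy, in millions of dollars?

1200

Rearranging demand gives Qd = 90 - P. Without the control the market clears where 90 - P = 2P - 21, i.e. P* = 37 and Q* = 53.
Because the ceiling (17) lies below the market-clearing price, it is binding.
At P = 17: Qd = 90 - 17 = 73 and Qs = 2·17 - 21 = 13.
Quantity traded falls to 13. At Q = 13 the demand price is 90 - 13 = 77 and the supply price is (21 + 13)/2 = 17.
Deadweight loss = ½ · (77 - 17) · (53 - 13) = ½ · 60 · 40 = 1200.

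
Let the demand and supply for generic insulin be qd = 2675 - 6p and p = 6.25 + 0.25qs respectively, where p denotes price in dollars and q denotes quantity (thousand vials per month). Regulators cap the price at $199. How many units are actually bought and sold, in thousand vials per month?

Rearranging supply gives qs = 4p - 25. In a free market, 2675 - 6p = 4p - 25 gives the equilibrium p* = 270, q* = 1055.
Since 199 < 270, the ceiling is binding.
At p = 199: qd = 2675 - 6·199 = 1481 and qs = 4·199 - 25 = 771.
The quantity actually transacted is the short side, supply: 771.

771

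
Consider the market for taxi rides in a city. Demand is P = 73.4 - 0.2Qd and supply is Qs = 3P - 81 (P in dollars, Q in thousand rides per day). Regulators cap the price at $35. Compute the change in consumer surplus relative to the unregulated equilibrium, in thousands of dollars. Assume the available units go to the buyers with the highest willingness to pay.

Rearranging demand gives Qd = 367 - 5P. Equilibrium: 367 - 5P = 3P - 81, so 448 = 8P and P* = 56, Q* = 87.
Since 35 < 56, the ceiling is binding.
At P = 35: Qd = 367 - 5·35 = 192 and Qs = 3·35 - 81 = 24.
Consumer surplus without the control is ½ · (73.4 - 56) · 87 = 756.9.
With the ceiling, 24 units are sold at 35 (assume they go to the highest-value buyers). The demand price at Q = 24 is 68.6, so CS = ½ · [(73.4 - 35) + (68.6 - 35)] · 24 = 864.
Change in consumer surplus = 864 - 756.9 = 107.1.

107.1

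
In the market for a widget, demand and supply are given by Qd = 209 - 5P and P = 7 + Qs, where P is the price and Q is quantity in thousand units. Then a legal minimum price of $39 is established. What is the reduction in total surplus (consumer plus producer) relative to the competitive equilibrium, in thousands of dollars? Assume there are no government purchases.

Rearranging supply gives Qs = P - 7. Setting quantity demanded equal to quantity supplied, 209 - 5P = P - 7, gives P* = 36 and Q* = 29.
Because the floor (39) lies above the market-clearing price, it is binding.
At P = 39: Qd = 209 - 5·39 = 14 and Qs = 39 - 7 = 32.
Quantity traded falls to 14. At Q = 14 the demand price is (209 - 14)/5 = 39 and the supply price is 7 + 14 = 21.
Deadweight loss = ½ · (39 - 21) · (29 - 14) = ½ · 18 · 15 = 135.

135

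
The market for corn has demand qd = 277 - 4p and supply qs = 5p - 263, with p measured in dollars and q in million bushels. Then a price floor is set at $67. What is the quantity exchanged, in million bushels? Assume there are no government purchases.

9

Without the control the market clears where 277 - 4p = 5p - 263, i.e. p* = 60 and q* = 37.
Since 67 > 60, the floor is binding.
At p = 67: qd = 277 - 4·67 = 9 and qs = 5·67 - 263 = 72.
The quantity actually transacted is the short side, demand: 9.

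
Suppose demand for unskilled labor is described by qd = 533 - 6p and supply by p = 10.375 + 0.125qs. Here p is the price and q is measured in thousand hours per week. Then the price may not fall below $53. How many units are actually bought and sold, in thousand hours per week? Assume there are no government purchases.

215

Rearranging supply gives qs = 8p - 83. Setting quantity demanded equal to quantity supplied, 533 - 6p = 8p - 83, gives p* = 44 and q* = 269.
Because the floor (53) lies above the market-clearing price, it is binding.
At p = 53: qd = 533 - 6·53 = 215 and qs = 8·53 - 83 = 341.
The quantity actually transacted is the short side, demand: 215.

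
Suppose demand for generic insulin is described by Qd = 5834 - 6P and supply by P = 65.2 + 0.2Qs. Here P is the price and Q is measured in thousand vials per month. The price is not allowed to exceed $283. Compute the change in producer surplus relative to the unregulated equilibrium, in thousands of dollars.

-493475.5

Rearranging supply gives Qs = 5P - 326. Without the control the market clears where 5834 - 6P = 5P - 326, i.e. P* = 560 and Q* = 2474.
Since 283 < 560, the ceiling is binding.
At P = 283: Qd = 5834 - 6·283 = 4136 and Qs = 5·283 - 326 = 1089.
Producer surplus without the control is ½ · (560 - 65.2) · 2474 = 612067.6.
With the ceiling, producers sell 1089 units at 283, so PS = ½ · (283 - 65.2) · 1089 = 118592.1.
Change in producer surplus = 118592.1 - 612067.6 = -493475.5.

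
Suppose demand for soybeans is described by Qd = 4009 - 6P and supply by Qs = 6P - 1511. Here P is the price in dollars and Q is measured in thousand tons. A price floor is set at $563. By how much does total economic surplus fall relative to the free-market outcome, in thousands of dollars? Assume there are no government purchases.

63654

Setting quantity demanded equal to quantity supplied, 4009 - 6P = 6P - 1511, gives P* = 460 and Q* = 1249.
Since 563 > 460, the floor is binding.
At P = 563: Qd = 4009 - 6·563 = 631 and Qs = 6·563 - 1511 = 1867.
Quantity traded falls to 631. At Q = 631 the demand price is (4009 - 631)/6 = 563 and the supply price is (1511 + 631)/6 = 357.
Deadweight loss = ½ · (563 - 357) · (1249 - 631) = ½ · 206 · 618 = 63654.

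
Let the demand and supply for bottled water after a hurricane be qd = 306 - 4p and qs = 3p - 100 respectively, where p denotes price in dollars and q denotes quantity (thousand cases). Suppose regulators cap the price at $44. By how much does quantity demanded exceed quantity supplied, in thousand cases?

In a free market, 306 - 4p = 3p - 100 gives the equilibrium p* = 58, q* = 74.
The ceiling of 44 is below the equilibrium price 58, so it binds.
At p = 44: qd = 306 - 4·44 = 130 and qs = 3·44 - 100 = 32.
Shortage = qd - qs = 130 - 32 = 98.

98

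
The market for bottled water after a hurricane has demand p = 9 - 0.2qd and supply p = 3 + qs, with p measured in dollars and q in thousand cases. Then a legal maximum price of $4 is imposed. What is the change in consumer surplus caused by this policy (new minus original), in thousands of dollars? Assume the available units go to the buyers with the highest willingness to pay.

Rearranging demand gives qd = 45 - 5p; rearranging supply gives qs = p - 3. In a free market, 45 - 5p = p - 3 gives the equilibrium p* = 8, q* = 5.
Because the ceiling (4) lies below the market-clearing price, it is binding.
At p = 4: qd = 45 - 5·4 = 25 and qs = 4 - 3 = 1.
Consumer surplus without the control is ½ · (9 - 8) · 5 = 2.5.
With the ceiling, 1 units are sold at 4 (assume they go to the highest-value buyers). The demand price at q = 1 is 8.8, so CS = ½ · [(9 - 4) + (8.8 - 4)] · 1 = 4.9.
Change in consumer surplus = 4.9 - 2.5 = 2.4.

2.4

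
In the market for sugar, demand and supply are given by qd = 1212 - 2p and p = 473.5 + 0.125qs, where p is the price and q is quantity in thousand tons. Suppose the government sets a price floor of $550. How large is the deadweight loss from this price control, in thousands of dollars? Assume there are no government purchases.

3125

Rearranging supply gives qs = 8p - 3788. Setting quantity demanded equal to quantity supplied, 1212 - 2p = 8p - 3788, gives p* = 500 and q* = 212.
Because the floor (550) lies above the market-clearing price, it is binding.
At p = 550: qd = 1212 - 2·550 = 112 and qs = 8·550 - 3788 = 612.
Quantity traded falls to 112. At q = 112 the demand price is (1212 - 112)/2 = 550 and the supply price is (3788 + 112)/8 = 487.5.
Deadweight loss = ½ · (550 - 487.5) · (212 - 112) = ½ · 62.5 · 100 = 3125.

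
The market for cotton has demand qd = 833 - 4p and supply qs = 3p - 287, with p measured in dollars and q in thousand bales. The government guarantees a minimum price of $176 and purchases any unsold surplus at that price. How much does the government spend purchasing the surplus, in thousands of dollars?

Setting quantity demanded equal to quantity supplied, 833 - 4p = 3p - 287, gives p* = 160 and q* = 193.
Because the floor (176) lies above the market-clearing price, it is binding.
At p = 176: qd = 833 - 4·176 = 129 and qs = 3·176 - 287 = 241.
Surplus = qs - qd = 112.
Government expenditure = surplus × support price = 112 × 176 = 19712.

19712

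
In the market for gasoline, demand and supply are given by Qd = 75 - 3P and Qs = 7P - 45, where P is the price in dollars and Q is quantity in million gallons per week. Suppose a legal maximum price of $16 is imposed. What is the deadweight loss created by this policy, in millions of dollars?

Setting quantity demanded equal to quantity supplied, 75 - 3P = 7P - 45, gives P* = 12 and Q* = 39.
The ceiling of 16 is above the equilibrium price 12, so it is not binding; the market clears at P* = 12, Q* = 39.
Since the control does not bind, no trades are prevented and deadweight loss is zero.

0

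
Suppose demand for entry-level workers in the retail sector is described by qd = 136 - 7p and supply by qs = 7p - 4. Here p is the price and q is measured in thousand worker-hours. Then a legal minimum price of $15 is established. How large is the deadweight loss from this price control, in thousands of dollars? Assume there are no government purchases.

Setting quantity demanded equal to quantity supplied, 136 - 7p = 7p - 4, gives p* = 10 and q* = 66.
The floor of 15 is above the equilibrium price 10, so it binds.
At p = 15: qd = 136 - 7·15 = 31 and qs = 7·15 - 4 = 101.
Quantity traded falls to 31. At q = 31 the demand price is (136 - 31)/7 = 15 and the supply price is (4 + 31)/7 = 5.
Deadweight loss = ½ · (15 - 5) · (66 - 31) = ½ · 10 · 35 = 175.

175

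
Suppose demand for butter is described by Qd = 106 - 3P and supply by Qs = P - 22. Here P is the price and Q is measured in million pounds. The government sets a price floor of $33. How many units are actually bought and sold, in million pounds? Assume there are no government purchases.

7

Setting quantity demanded equal to quantity supplied, 106 - 3P = P - 22, gives P* = 32 and Q* = 10.
The floor of 33 is above the equilibrium price 32, so it binds.
At P = 33: Qd = 106 - 3·33 = 7 and Qs = 33 - 22 = 11.
The quantity actually transacted is the short side, demand: 7.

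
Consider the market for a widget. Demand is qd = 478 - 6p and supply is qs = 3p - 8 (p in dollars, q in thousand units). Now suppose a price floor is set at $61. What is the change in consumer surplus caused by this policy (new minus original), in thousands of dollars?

Without the control the market clears where 478 - 6p = 3p - 8, i.e. p* = 54 and q* = 154.
The floor of 61 is above the equilibrium price 54, so it binds.
At p = 61: qd = 478 - 6·61 = 112 and qs = 3·61 - 8 = 175.
Consumer surplus without the control is ½ · (239/3 - 54) · 154 = 5929/3.
With the floor, consumers buy 112 units at 61, so CS = ½ · (239/3 - 61) · 112 = 3136/3.
Change in consumer surplus = 3136/3 - 5929/3 = -931.

-931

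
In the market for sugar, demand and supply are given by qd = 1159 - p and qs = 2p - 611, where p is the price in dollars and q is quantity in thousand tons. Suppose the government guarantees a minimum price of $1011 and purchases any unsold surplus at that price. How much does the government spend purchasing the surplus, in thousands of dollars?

1276893

Setting quantity demanded equal to quantity supplied, 1159 - p = 2p - 611, gives p* = 590 and q* = 569.
Since 1011 > 590, the floor is binding.
At p = 1011: qd = 1159 - 1011 = 148 and qs = 2·1011 - 611 = 1411.
Surplus = qs - qd = 1263.
Government expenditure = surplus × support price = 1263 × 1011 = 1276893.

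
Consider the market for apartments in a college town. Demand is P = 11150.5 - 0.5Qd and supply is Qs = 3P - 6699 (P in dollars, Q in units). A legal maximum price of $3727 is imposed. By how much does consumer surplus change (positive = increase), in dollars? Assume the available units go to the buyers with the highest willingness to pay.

Rearranging demand gives Qd = 22301 - 2P. Without the control the market clears where 22301 - 2P = 3P - 6699, i.e. P* = 5800 and Q* = 10701.
Because the ceiling (3727) lies below the market-clearing price, it is binding.
At P = 3727: Qd = 22301 - 2·3727 = 14847 and Qs = 3·3727 - 6699 = 4482.
Consumer surplus without the control is ½ · (11150.5 - 5800) · 10701 = 28627850.25.
With the ceiling, 4482 units are sold at 3727 (assume they go to the highest-value buyers). The demand price at Q = 4482 is 8909.5, so CS = ½ · [(11150.5 - 3727) + (8909.5 - 3727)] · 4482 = 28250046.
Change in consumer surplus = 28250046 - 28627850.25 = -377804.25.

-377804.25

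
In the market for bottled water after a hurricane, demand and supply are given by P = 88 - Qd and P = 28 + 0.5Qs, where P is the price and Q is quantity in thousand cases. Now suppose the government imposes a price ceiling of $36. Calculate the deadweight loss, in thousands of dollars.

432

Rearranging demand gives Qd = 88 - P; rearranging supply gives Qs = 2P - 56. Setting quantity demanded equal to quantity supplied, 88 - P = 2P - 56, gives P* = 48 and Q* = 40.
Because the ceiling (36) lies below the market-clearing price, it is binding.
At P = 36: Qd = 88 - 36 = 52 and Qs = 2·36 - 56 = 16.
Quantity traded falls to 16. At Q = 16 the demand price is 88 - 16 = 72 and the supply price is (56 + 16)/2 = 36.
Deadweight loss = ½ · (72 - 36) · (40 - 16) = ½ · 36 · 24 = 432.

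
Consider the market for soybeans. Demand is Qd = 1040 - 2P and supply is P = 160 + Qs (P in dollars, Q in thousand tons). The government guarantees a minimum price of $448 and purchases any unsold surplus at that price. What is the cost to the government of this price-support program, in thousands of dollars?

64512

Rearranging supply gives Qs = P - 160. Without the control the market clears where 1040 - 2P = P - 160, i.e. P* = 400 and Q* = 240.
The floor of 448 is above the equilibrium price 400, so it binds.
At P = 448: Qd = 1040 - 2·448 = 144 and Qs = 448 - 160 = 288.
Surplus = Qs - Qd = 144.
Government expenditure = surplus × support price = 144 × 448 = 64512.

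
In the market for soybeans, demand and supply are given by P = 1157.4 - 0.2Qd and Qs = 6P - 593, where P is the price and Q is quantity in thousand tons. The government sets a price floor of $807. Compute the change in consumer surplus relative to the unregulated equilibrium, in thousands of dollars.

-526526.5

Rearranging demand gives Qd = 5787 - 5P. Equilibrium: 5787 - 5P = 6P - 593, so 6380 = 11P and P* = 580, Q* = 2887.
The floor of 807 is above the equilibrium price 580, so it binds.
At P = 807: Qd = 5787 - 5·807 = 1752 and Qs = 6·807 - 593 = 4249.
Consumer surplus without the control is ½ · (1157.4 - 580) · 2887 = 833476.9.
With the floor, consumers buy 1752 units at 807, so CS = ½ · (1157.4 - 807) · 1752 = 306950.4.
Change in consumer surplus = 306950.4 - 833476.9 = -526526.5.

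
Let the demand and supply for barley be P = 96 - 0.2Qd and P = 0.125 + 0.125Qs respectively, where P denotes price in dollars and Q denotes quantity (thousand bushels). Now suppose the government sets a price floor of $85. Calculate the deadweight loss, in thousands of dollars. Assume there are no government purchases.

Rearranging demand gives Qd = 480 - 5P; rearranging supply gives Qs = 8P - 1. Without the control the market clears where 480 - 5P = 8P - 1, i.e. P* = 37 and Q* = 295.
Since 85 > 37, the floor is binding.
At P = 85: Qd = 480 - 5·85 = 55 and Qs = 8·85 - 1 = 679.
Quantity traded falls to 55. At Q = 55 the demand price is (480 - 55)/5 = 85 and the supply price is (1 + 55)/8 = 7.
Deadweight loss = ½ · (85 - 7) · (295 - 55) = ½ · 78 · 240 = 9360.

9360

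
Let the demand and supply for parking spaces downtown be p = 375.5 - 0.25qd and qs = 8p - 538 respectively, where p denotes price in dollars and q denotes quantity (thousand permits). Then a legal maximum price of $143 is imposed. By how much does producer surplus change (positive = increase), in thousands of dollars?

-19278

Rearranging demand gives qd = 1502 - 4p. Setting quantity demanded equal to quantity supplied, 1502 - 4p = 8p - 538, gives p* = 170 and q* = 822.
The ceiling of 143 is below the equilibrium price 170, so it binds.
At p = 143: qd = 1502 - 4·143 = 930 and qs = 8·143 - 538 = 606.
Producer surplus without the control is ½ · (170 - 67.25) · 822 = 42230.25.
With the ceiling, producers sell 606 units at 143, so PS = ½ · (143 - 67.25) · 606 = 22952.25.
Change in producer surplus = 22952.25 - 42230.25 = -19278.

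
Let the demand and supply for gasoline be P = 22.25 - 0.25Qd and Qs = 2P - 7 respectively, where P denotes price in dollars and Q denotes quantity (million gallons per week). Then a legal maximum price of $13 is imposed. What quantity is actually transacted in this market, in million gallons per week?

Rearranging demand gives Qd = 89 - 4P. Without the control the market clears where 89 - 4P = 2P - 7, i.e. P* = 16 and Q* = 25.
The ceiling of 13 is below the equilibrium price 16, so it binds.
At P = 13: Qd = 89 - 4·13 = 37 and Qs = 2·13 - 7 = 19.
The quantity actually transacted is the short side, supply: 19.

19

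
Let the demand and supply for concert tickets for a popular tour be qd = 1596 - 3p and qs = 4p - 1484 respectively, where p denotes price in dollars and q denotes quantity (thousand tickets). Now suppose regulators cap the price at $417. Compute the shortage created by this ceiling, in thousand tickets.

Setting quantity demanded equal to quantity supplied, 1596 - 3p = 4p - 1484, gives p* = 440 and q* = 276.
Since 417 < 440, the ceiling is binding.
At p = 417: qd = 1596 - 3·417 = 345 and qs = 4·417 - 1484 = 184.
Shortage = qd - qs = 345 - 184 = 161.

161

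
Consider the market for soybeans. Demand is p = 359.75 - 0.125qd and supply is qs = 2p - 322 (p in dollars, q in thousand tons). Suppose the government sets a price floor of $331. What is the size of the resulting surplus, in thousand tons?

Rearranging demand gives qd = 2878 - 8p. Without the control the market clears where 2878 - 8p = 2p - 322, i.e. p* = 320 and q* = 318.
Since 331 > 320, the floor is binding.
At p = 331: qd = 2878 - 8·331 = 230 and qs = 2·331 - 322 = 340.
Surplus = qs - qd = 340 - 230 = 110.

110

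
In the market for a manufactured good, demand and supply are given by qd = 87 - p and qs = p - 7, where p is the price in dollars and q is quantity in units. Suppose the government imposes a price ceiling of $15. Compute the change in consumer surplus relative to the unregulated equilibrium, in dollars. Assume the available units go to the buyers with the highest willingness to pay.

-256

Setting quantity demanded equal to quantity supplied, 87 - p = p - 7, gives p* = 47 and q* = 40.
The ceiling of 15 is below the equilibrium price 47, so it binds.
At p = 15: qd = 87 - 15 = 72 and qs = 15 - 7 = 8.
Consumer surplus without the control is ½ · (87 - 47) · 40 = 800.
With the ceiling, 8 units are sold at 15 (assume they go to the highest-value buyers). The demand price at q = 8 is 79, so CS = ½ · [(87 - 15) + (79 - 15)] · 8 = 544.
Change in consumer surplus = 544 - 800 = -256.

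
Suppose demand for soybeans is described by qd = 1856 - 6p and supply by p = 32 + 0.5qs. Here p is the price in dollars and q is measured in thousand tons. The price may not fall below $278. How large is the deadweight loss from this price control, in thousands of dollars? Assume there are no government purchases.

Rearranging supply gives qs = 2p - 64. Equilibrium: 1856 - 6p = 2p - 64, so 1920 = 8p and p* = 240, q* = 416.
The floor of 278 is above the equilibrium price 240, so it binds.
At p = 278: qd = 1856 - 6·278 = 188 and qs = 2·278 - 64 = 492.
Quantity traded falls to 188. At q = 188 the demand price is (1856 - 188)/6 = 278 and the supply price is (64 + 188)/2 = 126.
Deadweight loss = ½ · (278 - 126) · (416 - 188) = ½ · 152 · 228 = 17328.

17328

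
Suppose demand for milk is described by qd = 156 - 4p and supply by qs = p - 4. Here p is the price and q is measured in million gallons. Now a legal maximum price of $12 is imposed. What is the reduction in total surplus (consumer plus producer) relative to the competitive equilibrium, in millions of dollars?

250

Without the control the market clears where 156 - 4p = p - 4, i.e. p* = 32 and q* = 28.
Because the ceiling (12) lies below the market-clearing price, it is binding.
At p = 12: qd = 156 - 4·12 = 108 and qs = 12 - 4 = 8.
Quantity traded falls to 8. At q = 8 the demand price is (156 - 8)/4 = 37 and the supply price is 4 + 8 = 12.
Deadweight loss = ½ · (37 - 12) · (28 - 8) = ½ · 25 · 20 = 250.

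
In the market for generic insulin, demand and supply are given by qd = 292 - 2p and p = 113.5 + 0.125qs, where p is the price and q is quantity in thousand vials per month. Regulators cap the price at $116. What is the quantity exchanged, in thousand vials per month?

20

Rearranging supply gives qs = 8p - 908. In a free market, 292 - 2p = 8p - 908 gives the equilibrium p* = 120, q* = 52.
The ceiling of 116 is below the equilibrium price 120, so it binds.
At p = 116: qd = 292 - 2·116 = 60 and qs = 8·116 - 908 = 20.
The quantity actually transacted is the short side, supply: 20.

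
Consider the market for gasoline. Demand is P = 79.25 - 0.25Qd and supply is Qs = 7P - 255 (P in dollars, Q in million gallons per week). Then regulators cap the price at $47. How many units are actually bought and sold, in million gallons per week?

74

Rearranging demand gives Qd = 317 - 4P. In a free market, 317 - 4P = 7P - 255 gives the equilibrium P* = 52, Q* = 109.
The ceiling of 47 is below the equilibrium price 52, so it binds.
At P = 47: Qd = 317 - 4·47 = 129 and Qs = 7·47 - 255 = 74.
The quantity actually transacted is the short side, supply: 74.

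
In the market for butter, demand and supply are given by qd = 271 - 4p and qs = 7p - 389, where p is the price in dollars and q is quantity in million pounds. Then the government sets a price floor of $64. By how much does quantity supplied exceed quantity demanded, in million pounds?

Without the control the market clears where 271 - 4p = 7p - 389, i.e. p* = 60 and q* = 31.
The floor of 64 is above the equilibrium price 60, so it binds.
At p = 64: qd = 271 - 4·64 = 15 and qs = 7·64 - 389 = 59.
Surplus = qs - qd = 59 - 15 = 44.

44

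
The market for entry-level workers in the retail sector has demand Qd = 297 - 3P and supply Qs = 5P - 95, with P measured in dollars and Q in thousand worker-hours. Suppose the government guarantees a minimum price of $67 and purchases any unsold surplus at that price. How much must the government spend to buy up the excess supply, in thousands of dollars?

9648

Setting quantity demanded equal to quantity supplied, 297 - 3P = 5P - 95, gives P* = 49 and Q* = 150.
Because the floor (67) lies above the market-clearing price, it is binding.
At P = 67: Qd = 297 - 3·67 = 96 and Qs = 5·67 - 95 = 240.
Surplus = Qs - Qd = 144.
Government expenditure = surplus × support price = 144 × 67 = 9648.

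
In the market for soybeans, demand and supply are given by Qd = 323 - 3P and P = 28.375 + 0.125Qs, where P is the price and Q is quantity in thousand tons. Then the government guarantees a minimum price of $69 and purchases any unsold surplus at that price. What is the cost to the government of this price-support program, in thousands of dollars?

14421

Rearranging supply gives Qs = 8P - 227. Setting quantity demanded equal to quantity supplied, 323 - 3P = 8P - 227, gives P* = 50 and Q* = 173.
Because the floor (69) lies above the market-clearing price, it is binding.
At P = 69: Qd = 323 - 3·69 = 116 and Qs = 8·69 - 227 = 325.
Surplus = Qs - Qd = 209.
Government expenditure = surplus × support price = 209 × 69 = 14421.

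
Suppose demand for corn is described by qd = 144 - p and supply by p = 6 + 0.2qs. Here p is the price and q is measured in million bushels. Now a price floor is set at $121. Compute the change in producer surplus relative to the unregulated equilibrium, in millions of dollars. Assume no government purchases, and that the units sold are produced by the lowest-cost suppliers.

1269.6

Rearranging supply gives qs = 5p - 30. Equilibrium: 144 - p = 5p - 30, so 174 = 6p and p* = 29, q* = 115.
Since 121 > 29, the floor is binding.
At p = 121: qd = 144 - 121 = 23 and qs = 5·121 - 30 = 575.
Producer surplus without the control is ½ · (29 - 6) · 115 = 1322.5.
With the floor, 23 units are sold at 121. The supply price at q = 23 is 10.6, so PS = ½ · [(121 - 6) + (121 - 10.6)] · 23 = 2592.1.
Change in producer surplus = 2592.1 - 1322.5 = 1269.6.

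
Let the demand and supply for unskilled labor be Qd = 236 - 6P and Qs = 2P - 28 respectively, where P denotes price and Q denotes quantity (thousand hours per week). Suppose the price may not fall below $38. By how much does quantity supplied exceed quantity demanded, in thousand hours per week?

40

Without the control the market clears where 236 - 6P = 2P - 28, i.e. P* = 33 and Q* = 38.
Since 38 > 33, the floor is binding.
At P = 38: Qd = 236 - 6·38 = 8 and Qs = 2·38 - 28 = 48.
Surplus = Qs - Qd = 48 - 8 = 40.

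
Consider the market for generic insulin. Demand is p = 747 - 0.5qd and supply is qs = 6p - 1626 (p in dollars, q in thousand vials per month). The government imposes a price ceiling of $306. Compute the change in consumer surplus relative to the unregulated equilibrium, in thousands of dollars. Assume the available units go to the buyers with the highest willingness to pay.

Rearranging demand gives qd = 1494 - 2p. Without the control the market clears where 1494 - 2p = 6p - 1626, i.e. p* = 390 and q* = 714.
The ceiling of 306 is below the equilibrium price 390, so it binds.
At p = 306: qd = 1494 - 2·306 = 882 and qs = 6·306 - 1626 = 210.
Consumer surplus without the control is ½ · (747 - 390) · 714 = 127449.
With the ceiling, 210 units are sold at 306 (assume they go to the highest-value buyers). The demand price at q = 210 is 642, so CS = ½ · [(747 - 306) + (642 - 306)] · 210 = 81585.
Change in consumer surplus = 81585 - 127449 = -45864.

-45864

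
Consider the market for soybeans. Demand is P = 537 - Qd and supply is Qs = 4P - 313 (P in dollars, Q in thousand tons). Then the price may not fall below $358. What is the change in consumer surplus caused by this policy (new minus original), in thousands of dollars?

-51324

Rearranging demand gives Qd = 537 - P. In a free market, 537 - P = 4P - 313 gives the equilibrium P* = 170, Q* = 367.
The floor of 358 is above the equilibrium price 170, so it binds.
At P = 358: Qd = 537 - 358 = 179 and Qs = 4·358 - 313 = 1119.
Consumer surplus without the control is ½ · (537 - 170) · 367 = 67344.5.
With the floor, consumers buy 179 units at 358, so CS = ½ · (537 - 358) · 179 = 16020.5.
Change in consumer surplus = 16020.5 - 67344.5 = -51324.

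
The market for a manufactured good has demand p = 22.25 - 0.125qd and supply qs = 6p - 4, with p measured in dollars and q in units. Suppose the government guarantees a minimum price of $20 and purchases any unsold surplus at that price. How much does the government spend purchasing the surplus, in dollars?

Rearranging demand gives qd = 178 - 8p. Setting quantity demanded equal to quantity supplied, 178 - 8p = 6p - 4, gives p* = 13 and q* = 74.
Because the floor (20) lies above the market-clearing price, it is binding.
At p = 20: qd = 178 - 8·20 = 18 and qs = 6·20 - 4 = 116.
Surplus = qs - qd = 98.
Government expenditure = surplus × support price = 98 × 20 = 1960.

1960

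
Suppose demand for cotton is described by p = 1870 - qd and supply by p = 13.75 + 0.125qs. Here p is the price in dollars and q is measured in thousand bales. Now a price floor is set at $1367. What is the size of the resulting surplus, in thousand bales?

10323

Rearranging demand gives qd = 1870 - p; rearranging supply gives qs = 8p - 110. Equilibrium: 1870 - p = 8p - 110, so 1980 = 9p and p* = 220, q* = 1650.
Since 1367 > 220, the floor is binding.
At p = 1367: qd = 1870 - 1367 = 503 and qs = 8·1367 - 110 = 10826.
Surplus = qs - qd = 10826 - 503 = 10323.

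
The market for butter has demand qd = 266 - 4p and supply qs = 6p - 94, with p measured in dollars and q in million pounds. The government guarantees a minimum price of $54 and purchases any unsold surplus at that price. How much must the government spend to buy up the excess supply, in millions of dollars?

Equilibrium: 266 - 4p = 6p - 94, so 360 = 10p and p* = 36, q* = 122.
The floor of 54 is above the equilibrium price 36, so it binds.
At p = 54: qd = 266 - 4·54 = 50 and qs = 6·54 - 94 = 230.
Surplus = qs - qd = 180.
Government expenditure = surplus × support price = 180 × 54 = 9720.

9720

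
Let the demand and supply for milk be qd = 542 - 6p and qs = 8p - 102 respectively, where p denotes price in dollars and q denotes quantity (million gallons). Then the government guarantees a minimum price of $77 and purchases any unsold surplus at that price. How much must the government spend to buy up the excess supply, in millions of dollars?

33418

Setting quantity demanded equal to quantity supplied, 542 - 6p = 8p - 102, gives p* = 46 and q* = 266.
Because the floor (77) lies above the market-clearing price, it is binding.
At p = 77: qd = 542 - 6·77 = 80 and qs = 8·77 - 102 = 514.
Surplus = qs - qd = 434.
Government expenditure = surplus × support price = 434 × 77 = 33418.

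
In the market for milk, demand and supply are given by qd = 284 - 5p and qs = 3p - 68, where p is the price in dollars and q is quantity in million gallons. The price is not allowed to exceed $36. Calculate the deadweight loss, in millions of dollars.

153.6

Without the control the market clears where 284 - 5p = 3p - 68, i.e. p* = 44 and q* = 64.
The ceiling of 36 is below the equilibrium price 44, so it binds.
At p = 36: qd = 284 - 5·36 = 104 and qs = 3·36 - 68 = 40.
Quantity traded falls to 40. At q = 40 the demand price is (284 - 40)/5 = 48.8 and the supply price is (68 + 40)/3 = 36.
Deadweight loss = ½ · (48.8 - 36) · (64 - 40) = ½ · 12.8 · 24 = 153.6.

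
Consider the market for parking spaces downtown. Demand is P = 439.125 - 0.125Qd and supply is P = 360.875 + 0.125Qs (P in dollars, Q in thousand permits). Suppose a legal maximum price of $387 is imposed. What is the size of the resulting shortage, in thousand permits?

208

Rearranging demand gives Qd = 3513 - 8P; rearranging supply gives Qs = 8P - 2887. In a free market, 3513 - 8P = 8P - 2887 gives the equilibrium P* = 400, Q* = 313.
Because the ceiling (387) lies below the market-clearing price, it is binding.
At P = 387: Qd = 3513 - 8·387 = 417 and Qs = 8·387 - 2887 = 209.
Shortage = Qd - Qs = 417 - 209 = 208.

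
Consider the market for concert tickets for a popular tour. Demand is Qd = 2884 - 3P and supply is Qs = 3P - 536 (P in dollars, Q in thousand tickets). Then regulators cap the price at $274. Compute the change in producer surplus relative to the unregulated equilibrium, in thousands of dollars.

Equilibrium: 2884 - 3P = 3P - 536, so 3420 = 6P and P* = 570, Q* = 1174.
Because the ceiling (274) lies below the market-clearing price, it is binding.
At P = 274: Qd = 2884 - 3·274 = 2062 and Qs = 3·274 - 536 = 286.
Producer surplus without the control is ½ · (570 - 536/3) · 1174 = 689138/3.
With the ceiling, producers sell 286 units at 274, so PS = ½ · (274 - 536/3) · 286 = 40898/3.
Change in producer surplus = 40898/3 - 689138/3 = -216080.

-216080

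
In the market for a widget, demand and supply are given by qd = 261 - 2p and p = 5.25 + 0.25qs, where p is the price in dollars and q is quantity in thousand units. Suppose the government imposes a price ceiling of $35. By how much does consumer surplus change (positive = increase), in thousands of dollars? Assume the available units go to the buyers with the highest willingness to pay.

Rearranging supply gives qs = 4p - 21. In a free market, 261 - 2p = 4p - 21 gives the equilibrium p* = 47, q* = 167.
The ceiling of 35 is below the equilibrium price 47, so it binds.
At p = 35: qd = 261 - 2·35 = 191 and qs = 4·35 - 21 = 119.
Consumer surplus without the control is ½ · (130.5 - 47) · 167 = 6972.25.
With the ceiling, 119 units are sold at 35 (assume they go to the highest-value buyers). The demand price at q = 119 is 71, so CS = ½ · [(130.5 - 35) + (71 - 35)] · 119 = 7824.25.
Change in consumer surplus = 7824.25 - 6972.25 = 852.

852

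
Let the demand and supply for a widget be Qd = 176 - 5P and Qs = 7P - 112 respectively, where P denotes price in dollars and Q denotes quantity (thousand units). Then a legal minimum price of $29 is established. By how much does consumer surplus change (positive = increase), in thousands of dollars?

In a free market, 176 - 5P = 7P - 112 gives the equilibrium P* = 24, Q* = 56.
Since 29 > 24, the floor is binding.
At P = 29: Qd = 176 - 5·29 = 31 and Qs = 7·29 - 112 = 91.
Consumer surplus without the control is ½ · (35.2 - 24) · 56 = 313.6.
With the floor, consumers buy 31 units at 29, so CS = ½ · (35.2 - 29) · 31 = 96.1.
Change in consumer surplus = 96.1 - 313.6 = -217.5.

-217.5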